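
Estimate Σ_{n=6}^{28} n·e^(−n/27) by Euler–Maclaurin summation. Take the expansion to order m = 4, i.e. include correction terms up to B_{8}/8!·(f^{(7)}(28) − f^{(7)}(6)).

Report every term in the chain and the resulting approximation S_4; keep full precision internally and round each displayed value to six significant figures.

S_4 ≈ 194.332

Integral: ∫_6^28 x·e^(−x/27) dx = 187.019.
Boundary: ½(f(6) + f(28)) = ½(4.80442 + 9.92610) = 7.36526.
Running total after boundary: 194.385.
k=1: B_{2}/(2)! × [f^{(1)}(28) − f^{(1)}(6)] = 1/12 × (-0.0131298 − 0.622796) = -0.0529938.
Partial sum through k=1: 194.332.
k=2: B_{4}/(4)! × [f^{(3)}(28) − f^{(3)}(6)] = −1/720 × (0.000954564 − 0.00305113) = 2.91189e-06.
Partial sum through k=2: 194.332.
k=3: B_{6}/(6)! × [f^{(5)}(28) − f^{(5)}(6)] = 1/30240 × (2.64354e-06 − 7.19881e-06) = -1.50637e-10.
Partial sum through k=3: 194.332.
k=4: B_{8}/(8)! × [f^{(7)}(28) − f^{(7)}(6)] = −1/1209600 × (5.45632e-09 − 1.40086e-08) = 7.07034e-15.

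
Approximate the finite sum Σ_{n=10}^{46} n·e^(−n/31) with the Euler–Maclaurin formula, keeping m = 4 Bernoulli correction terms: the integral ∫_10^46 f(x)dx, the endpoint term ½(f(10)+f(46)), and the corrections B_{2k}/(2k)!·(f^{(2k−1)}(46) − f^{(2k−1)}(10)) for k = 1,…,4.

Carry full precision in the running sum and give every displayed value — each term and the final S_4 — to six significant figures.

Integral: ∫_10^46 x·e^(−x/31) dx = 379.285.
Endpoint term: (f(10) + f(46))/2 = (7.24278 + 10.4309)/2 = 8.83683.
Running total after boundary: 388.122.
Correction k=1: B_{2}/2! · (f^{(1)}(46) − f^{(1)}(10)) = 1/12 · (-0.109722 − 0.490640) = -0.0500301.
Partial sum through k=1: 388.072.
Correction k=2: B_{4}/4! · (f^{(3)}(46) − f^{(3)}(10)) = −1/720 · (0.000357747 − 0.00201789) = 2.30576e-06.
Partial sum through k=2: 388.072.
Correction k=3: B_{6}/6! · (f^{(5)}(46) − f^{(5)}(10)) = 1/30240 · (8.63338e-07 − 3.66830e-06) = -9.27566e-11.
Partial sum through k=3: 388.072.
Correction k=4: B_{8}/8! · (f^{(7)}(46) − f^{(7)}(10)) = −1/1209600 · (1.40938e-09 − 5.44933e-09) = 3.33991e-15.

S_4 ≈ 388.072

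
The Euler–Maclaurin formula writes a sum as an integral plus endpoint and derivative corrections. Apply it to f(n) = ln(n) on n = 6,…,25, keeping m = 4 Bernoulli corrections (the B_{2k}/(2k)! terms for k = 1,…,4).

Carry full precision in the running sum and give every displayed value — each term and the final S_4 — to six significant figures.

S_4 ≈ 53.2161

Integral: ∫_6^25 ln(x) dx = 50.7213.
Boundary: ½(f(6) + f(25)) = ½(1.79176 + 3.21888) = 2.50532.
Running total after boundary: 53.2267.
Order-1 term: 1/12 · (0.0400000 − 0.166667) = -0.0105556.
Running total after k=1: 53.2161.
Order-2 term: −1/720 · (0.000128000 − 0.00925926) = 1.26823e-05.
Running total after k=2: 53.2161.
Order-3 term: 1/30240 · (2.45760e-06 − 0.00308642) = -1.01983e-07.
Running total after k=3: 53.2161.
Order-4 term: −1/1209600 · (1.17965e-07 − 0.00257202) = 2.12624e-09.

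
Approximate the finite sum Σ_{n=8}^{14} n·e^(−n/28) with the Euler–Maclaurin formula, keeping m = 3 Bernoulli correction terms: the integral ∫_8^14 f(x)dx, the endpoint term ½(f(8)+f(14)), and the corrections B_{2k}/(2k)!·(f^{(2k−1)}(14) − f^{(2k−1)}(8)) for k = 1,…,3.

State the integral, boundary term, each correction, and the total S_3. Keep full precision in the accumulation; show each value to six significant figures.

S_3 ≈ 51.4412

∫_8^14 x·e^(−x/28) dx evaluates to 44.2091.
Endpoint term: (f(8) + f(14))/2 = (6.01182 + 8.49143)/2 = 7.25162.
Integral + boundary = 51.4607.
Order-1 term: 1/12 · (0.303265 − 0.536769) = -0.0194587.
Running total after k=1: 51.4412.
Order-2 term: −1/720 · (0.00193409 − 0.00260169) = 9.27221e-07.
Running total after k=2: 51.4412.
Order-3 term: 1/30240 · (4.44051e-06 − 5.76368e-06) = -4.37554e-11.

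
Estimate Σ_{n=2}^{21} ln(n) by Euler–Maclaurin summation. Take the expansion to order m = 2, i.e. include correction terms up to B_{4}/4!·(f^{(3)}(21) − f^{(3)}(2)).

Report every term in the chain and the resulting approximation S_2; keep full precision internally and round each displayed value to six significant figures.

S_2 ≈ 45.3802

Integral: ∫_2^21 ln(x) dx = 43.5487.
Endpoint term: (f(2) + f(21))/2 = (0.693147 + 3.04452)/2 = 1.86883.
So far: 45.4175.
Order-1 term: 1/12 · (0.0476190 − 0.500000) = -0.0376984.
After k=1: 45.3798.
Order-2 term: −1/720 · (0.000215959 − 0.250000) = 0.000346922.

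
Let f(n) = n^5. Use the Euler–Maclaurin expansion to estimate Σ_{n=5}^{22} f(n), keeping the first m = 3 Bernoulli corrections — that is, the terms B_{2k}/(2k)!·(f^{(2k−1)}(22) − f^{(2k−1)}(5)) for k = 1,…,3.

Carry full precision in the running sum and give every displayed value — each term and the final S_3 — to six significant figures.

S_3 ≈ 2.15697e+07

Integral: ∫_5^22 x^5 dx = 1.88940e+07.
Endpoint term: (f(5) + f(22))/2 = (3125.00 + 5.15363e+06)/2 = 2.57838e+06.
So far: 2.14724e+07.
k=1: B_{2}/(2)! × [f^{(1)}(22) − f^{(1)}(5)] = 1/12 × (1.17128e+06 − 3125.00) = 97346.2.
After k=1: 2.15698e+07.
k=2: B_{4}/(4)! × [f^{(3)}(22) − f^{(3)}(5)] = −1/720 × (29040.0 − 1500.00) = -38.2500.
After k=2: 2.15697e+07.
k=3: B_{6}/(6)! × [f^{(5)}(22) − f^{(5)}(5)] = 1/30240 × (120.000 − 120.000) = 0.00000.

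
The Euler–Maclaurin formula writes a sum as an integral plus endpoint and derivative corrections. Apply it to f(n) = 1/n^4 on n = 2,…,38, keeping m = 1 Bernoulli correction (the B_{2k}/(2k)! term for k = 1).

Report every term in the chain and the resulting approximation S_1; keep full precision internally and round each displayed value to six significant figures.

S_1 ≈ 0.0833275

Integral: ∫_2^38 1/x^4 dx = 0.0416606.
½[f(2) + f(38)] = ½[0.0625000 + 4.79585e-07] = 0.0312502.
Integral + boundary = 0.0729108.
Correction k=1: B_{2}/2! · (f^{(1)}(38) − f^{(1)}(2)) = 1/12 · (-5.04826e-08 − (-0.125000)) = 0.0104167.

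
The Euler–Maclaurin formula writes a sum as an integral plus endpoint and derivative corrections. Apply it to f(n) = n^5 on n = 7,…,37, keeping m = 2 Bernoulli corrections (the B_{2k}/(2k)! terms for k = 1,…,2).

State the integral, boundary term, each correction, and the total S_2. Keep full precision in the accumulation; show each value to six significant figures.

∫_7^37 x^5 dx evaluates to 4.27601e+08.
½[f(7) + f(37)] = ½[16807.0 + 6.93440e+07] = 3.46804e+07.
Running total after boundary: 4.62282e+08.
Order-1 term: 1/12 · (9.37080e+06 − 12005.0) = 779900.
After k=1: 4.63062e+08.
Order-2 term: −1/720 · (82140.0 − 2940.00) = -110.000.

S_2 ≈ 4.63062e+08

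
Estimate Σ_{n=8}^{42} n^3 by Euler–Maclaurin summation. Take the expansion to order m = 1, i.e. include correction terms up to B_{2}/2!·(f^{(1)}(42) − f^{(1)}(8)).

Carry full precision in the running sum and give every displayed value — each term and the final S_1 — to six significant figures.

The integral term ∫_8^42 x^3 dx = 776900.
½[f(8) + f(42)] = ½[512.000 + 74088.0] = 37300.0.
Running total after boundary: 814200.
Order-1 term: 1/12 · (5292.00 − 192.000) = 425.000.

S_1 ≈ 814625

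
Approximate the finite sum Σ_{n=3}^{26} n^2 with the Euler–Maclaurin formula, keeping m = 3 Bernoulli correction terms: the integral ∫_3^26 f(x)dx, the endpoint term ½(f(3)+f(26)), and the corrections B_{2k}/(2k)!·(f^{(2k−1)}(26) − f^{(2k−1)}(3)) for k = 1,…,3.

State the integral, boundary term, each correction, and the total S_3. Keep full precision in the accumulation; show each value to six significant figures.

Integral: ∫_3^26 x^2 dx = 5849.67.
Boundary: ½(f(3) + f(26)) = ½(9.00000 + 676.000) = 342.500.
Integral + boundary = 6192.17.
Correction k=1: B_{2}/2! · (f^{(1)}(26) − f^{(1)}(3)) = 1/12 · (52.0000 − 6.00000) = 3.83333.
Running total after k=1: 6196.00.
Correction k=2: B_{4}/4! · (f^{(3)}(26) − f^{(3)}(3)) = −1/720 · (0.00000 − 0.00000) = 0.00000.
Running total after k=2: 6196.00.
Correction k=3: B_{6}/6! · (f^{(5)}(26) − f^{(5)}(3)) = 1/30240 · (0.00000 − 0.00000) = 0.00000.

S_3 ≈ 6196.00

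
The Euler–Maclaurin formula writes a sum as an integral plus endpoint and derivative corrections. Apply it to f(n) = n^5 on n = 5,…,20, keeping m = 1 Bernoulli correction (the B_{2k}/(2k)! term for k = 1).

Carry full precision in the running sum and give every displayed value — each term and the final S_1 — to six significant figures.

The integral term ∫_5^20 x^5 dx = 1.06641e+07.
Endpoint term: (f(5) + f(20))/2 = (3125.00 + 3.20000e+06)/2 = 1.60156e+06.
Running total after boundary: 1.22656e+07.
Order-1 term: 1/12 · (800000 − 3125.00) = 66406.2.

S_1 ≈ 1.23320e+07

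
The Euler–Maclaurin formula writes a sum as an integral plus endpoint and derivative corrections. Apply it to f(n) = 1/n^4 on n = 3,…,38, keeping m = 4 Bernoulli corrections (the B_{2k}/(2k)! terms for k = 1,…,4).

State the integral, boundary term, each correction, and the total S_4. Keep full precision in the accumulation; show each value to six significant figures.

S_4 ≈ 0.0198167

∫_3^38 1/x^4 dx evaluates to 0.0123396.
Boundary: ½(f(3) + f(38)) = ½(0.0123457 + 4.79585e-07) = 0.00617308.
Running total after boundary: 0.0185127.
k=1: B_{2}/(2)! × [f^{(1)}(38) − f^{(1)}(3)] = 1/12 × (-5.04826e-08 − (-0.0164609)) = 0.00137174.
Running total after k=1: 0.0198844.
k=2: B_{4}/(4)! × [f^{(3)}(38) − f^{(3)}(3)] = −1/720 × (-1.04881e-09 − (-0.0548697)) = -7.62079e-05.
Running total after k=2: 0.0198082.
k=3: B_{6}/(6)! × [f^{(5)}(38) − f^{(5)}(3)] = 1/30240 × (-4.06740e-11 − (-0.341411)) = 1.12901e-05.
Running total after k=3: 0.0198195.
k=4: B_{8}/(8)! × [f^{(7)}(38) − f^{(7)}(3)] = −1/1209600 × (-2.53508e-12 − (-3.41411)) = -2.82251e-06.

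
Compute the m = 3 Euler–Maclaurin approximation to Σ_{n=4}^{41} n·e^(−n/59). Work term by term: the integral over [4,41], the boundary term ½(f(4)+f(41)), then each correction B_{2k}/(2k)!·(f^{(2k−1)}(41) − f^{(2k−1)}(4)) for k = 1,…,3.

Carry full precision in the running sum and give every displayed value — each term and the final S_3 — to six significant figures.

The integral term ∫_4^41 x·e^(−x/59) dx = 528.564.
½[f(4) + f(41)] = ½[3.73780 + 20.4638] = 12.1008.
Running total after boundary: 540.665.
k=1: B_{2}/(2)! × [f^{(1)}(41) − f^{(1)}(4)] = 1/12 × (0.152273 − 0.871098) = -0.0599021.
Running total after k=1: 540.605.
k=2: B_{4}/(4)! × [f^{(3)}(41) − f^{(3)}(4)] = −1/720 × (0.000330510 − 0.000787130) = 6.34194e-07.
Running total after k=2: 540.605.
k=3: B_{6}/(6)! × [f^{(5)}(41) − f^{(5)}(4)] = 1/30240 × (1.77327e-07 − 3.80355e-07) = -6.71388e-12.

S_3 ≈ 540.605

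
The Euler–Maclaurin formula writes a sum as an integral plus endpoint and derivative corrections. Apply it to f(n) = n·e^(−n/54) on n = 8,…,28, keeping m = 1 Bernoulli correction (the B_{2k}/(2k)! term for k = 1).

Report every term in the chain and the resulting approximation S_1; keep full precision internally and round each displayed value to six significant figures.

∫_8^28 x·e^(−x/54) dx evaluates to 250.552.
Boundary: ½(f(8) + f(28)) = ½(6.89843 + 16.6713) = 11.7848.
So far: 262.337.
Order-1 term: 1/12 · (0.286675 − 0.734555) = -0.0373233.

S_1 ≈ 262.299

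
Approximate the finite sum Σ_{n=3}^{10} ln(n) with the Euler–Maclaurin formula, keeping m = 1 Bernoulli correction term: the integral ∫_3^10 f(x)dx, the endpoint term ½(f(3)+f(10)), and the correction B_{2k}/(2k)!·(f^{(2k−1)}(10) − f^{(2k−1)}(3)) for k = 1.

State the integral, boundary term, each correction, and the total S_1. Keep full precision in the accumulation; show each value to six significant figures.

S_1 ≈ 14.4112

∫_3^10 ln(x) dx evaluates to 12.7300.
Endpoint term: (f(3) + f(10))/2 = (1.09861 + 2.30259)/2 = 1.70060.
Integral + boundary = 14.4306.
Order-1 term: 1/12 · (0.100000 − 0.333333) = -0.0194444.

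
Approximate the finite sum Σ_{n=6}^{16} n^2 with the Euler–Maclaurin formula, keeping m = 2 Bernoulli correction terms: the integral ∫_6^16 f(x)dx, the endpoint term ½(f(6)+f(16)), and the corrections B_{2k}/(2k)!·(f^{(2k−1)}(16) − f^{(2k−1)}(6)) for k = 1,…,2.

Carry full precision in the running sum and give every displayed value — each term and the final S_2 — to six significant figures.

∫_6^16 x^2 dx evaluates to 1293.33.
Boundary: ½(f(6) + f(16)) = ½(36.0000 + 256.000) = 146.000.
Integral + boundary = 1439.33.
Correction k=1: B_{2}/2! · (f^{(1)}(16) − f^{(1)}(6)) = 1/12 · (32.0000 − 12.0000) = 1.66667.
After k=1: 1441.00.
Correction k=2: B_{4}/4! · (f^{(3)}(16) − f^{(3)}(6)) = −1/720 · (0.00000 − 0.00000) = 0.00000.

S_2 ≈ 1441.00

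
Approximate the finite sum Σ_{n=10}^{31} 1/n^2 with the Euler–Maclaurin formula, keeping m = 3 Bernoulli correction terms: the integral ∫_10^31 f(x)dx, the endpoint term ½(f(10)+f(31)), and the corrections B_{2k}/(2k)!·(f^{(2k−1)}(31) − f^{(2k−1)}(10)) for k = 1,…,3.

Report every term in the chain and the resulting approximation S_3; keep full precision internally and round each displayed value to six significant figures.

S_3 ≈ 0.0734230

∫_10^31 1/x^2 dx evaluates to 0.0677419.
½[f(10) + f(31)] = ½[0.0100000 + 0.00104058] = 0.00552029.
So far: 0.0732622.
Correction k=1: B_{2}/2! · (f^{(1)}(31) − f^{(1)}(10)) = 1/12 · (-6.71344e-05 − (-0.00200000)) = 0.000161072.
After k=1: 0.0734233.
Correction k=2: B_{4}/4! · (f^{(3)}(31) − f^{(3)}(10)) = −1/720 · (-8.38306e-07 − (-0.000240000)) = -3.32169e-07.
After k=2: 0.0734230.
Correction k=3: B_{6}/6! · (f^{(5)}(31) − f^{(5)}(10)) = 1/30240 · (-2.61698e-08 − (-7.20000e-05)) = 2.38009e-09.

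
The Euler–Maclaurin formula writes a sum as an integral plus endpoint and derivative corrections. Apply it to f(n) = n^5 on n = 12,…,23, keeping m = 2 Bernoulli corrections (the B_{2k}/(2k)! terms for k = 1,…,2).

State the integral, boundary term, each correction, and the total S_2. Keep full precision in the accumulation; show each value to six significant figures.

∫_12^23 x^5 dx evaluates to 2.41750e+07.
Endpoint term: (f(12) + f(23))/2 = (248832 + 6.43634e+06)/2 = 3.34259e+06.
So far: 2.75176e+07.
Order-1 term: 1/12 · (1.39920e+06 − 103680) = 107960.
After k=1: 2.76255e+07.
Order-2 term: −1/720 · (31740.0 − 8640.00) = -32.0833.

S_2 ≈ 2.76255e+07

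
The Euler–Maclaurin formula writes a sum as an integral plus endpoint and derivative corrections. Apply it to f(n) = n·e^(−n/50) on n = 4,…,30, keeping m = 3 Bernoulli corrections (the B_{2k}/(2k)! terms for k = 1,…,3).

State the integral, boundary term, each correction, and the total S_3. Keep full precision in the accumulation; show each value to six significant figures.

The integral term ∫_4^30 x·e^(−x/50) dx = 297.168.
½[f(4) + f(30)] = ½[3.69247 + 16.4643] = 10.0784.
Running total after boundary: 307.246.
Correction k=1: B_{2}/2! · (f^{(1)}(30) − f^{(1)}(4)) = 1/12 · (0.219525 − 0.849267) = -0.0524785.
Running total after k=1: 307.194.
Correction k=2: B_{4}/4! · (f^{(3)}(30) − f^{(3)}(4)) = −1/720 · (0.000526859 − 0.00107820) = 7.65751e-07.
Running total after k=2: 307.194.
Correction k=3: B_{6}/6! · (f^{(5)}(30) − f^{(5)}(4)) = 1/30240 · (3.86363e-07 − 7.26677e-07) = -1.12538e-11.

S_3 ≈ 307.194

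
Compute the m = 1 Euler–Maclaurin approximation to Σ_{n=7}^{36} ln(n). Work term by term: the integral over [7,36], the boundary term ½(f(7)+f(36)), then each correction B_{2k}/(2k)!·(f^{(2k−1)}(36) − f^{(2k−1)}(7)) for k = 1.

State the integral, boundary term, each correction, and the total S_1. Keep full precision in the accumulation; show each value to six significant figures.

The integral term ∫_7^36 ln(x) dx = 86.3853.
Endpoint term: (f(7) + f(36))/2 = (1.94591 + 3.58352)/2 = 2.76471.
So far: 89.1500.
Correction k=1: B_{2}/2! · (f^{(1)}(36) − f^{(1)}(7)) = 1/12 · (0.0277778 − 0.142857) = -0.00958995.

S_1 ≈ 89.1404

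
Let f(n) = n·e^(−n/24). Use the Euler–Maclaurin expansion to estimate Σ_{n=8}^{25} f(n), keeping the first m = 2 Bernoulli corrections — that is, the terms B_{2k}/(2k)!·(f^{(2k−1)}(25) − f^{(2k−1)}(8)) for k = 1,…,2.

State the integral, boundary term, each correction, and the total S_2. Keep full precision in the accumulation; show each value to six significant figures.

S_2 ≈ 142.561

The integral term ∫_8^25 x·e^(−x/24) dx = 135.326.
Boundary: ½(f(8) + f(25)) = ½(5.73225 + 8.82165) = 7.27695.
Integral + boundary = 142.602.
Order-1 term: 1/12 · (-0.0147028 − 0.477688) = -0.0410325.
After k=1: 142.561.
Order-2 term: −1/720 · (0.00119970 − 0.00331727) = 2.94107e-06.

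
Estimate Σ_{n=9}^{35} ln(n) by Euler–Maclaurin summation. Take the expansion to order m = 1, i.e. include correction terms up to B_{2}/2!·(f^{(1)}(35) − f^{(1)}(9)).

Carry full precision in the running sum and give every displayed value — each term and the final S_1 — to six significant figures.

S_1 ≈ 81.5316

Integral: ∫_9^35 ln(x) dx = 78.6622.
½[f(9) + f(35)] = ½[2.19722 + 3.55535] = 2.87629.
So far: 81.5384.
Correction k=1: B_{2}/2! · (f^{(1)}(35) − f^{(1)}(9)) = 1/12 · (0.0285714 − 0.111111) = -0.00687831.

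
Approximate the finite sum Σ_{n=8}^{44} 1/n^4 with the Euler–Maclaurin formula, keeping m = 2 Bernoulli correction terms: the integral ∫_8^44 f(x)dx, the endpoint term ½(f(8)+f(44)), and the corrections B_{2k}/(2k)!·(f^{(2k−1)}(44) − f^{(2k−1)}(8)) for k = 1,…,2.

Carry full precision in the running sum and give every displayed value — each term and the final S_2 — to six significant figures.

S_2 ≈ 0.000779423

The integral term ∫_8^44 1/x^4 dx = 0.000647129.
½[f(8) + f(44)] = ½[0.000244141 + 2.66802e-07] = 0.000122204.
Running total after boundary: 0.000769332.
k=1: B_{2}/(2)! × [f^{(1)}(44) − f^{(1)}(8)] = 1/12 × (-2.42547e-08 − (-0.000122070)) = 1.01705e-05.
Running total after k=1: 0.000779503.
k=2: B_{4}/(4)! × [f^{(3)}(44) − f^{(3)}(8)] = −1/720 × (-3.75848e-10 − (-5.72205e-05)) = -7.94723e-08.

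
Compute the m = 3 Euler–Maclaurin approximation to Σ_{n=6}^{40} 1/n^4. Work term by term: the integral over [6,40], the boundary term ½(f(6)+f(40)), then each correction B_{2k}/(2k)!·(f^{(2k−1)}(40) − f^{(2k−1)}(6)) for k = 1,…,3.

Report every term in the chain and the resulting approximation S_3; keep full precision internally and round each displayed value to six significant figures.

S_3 ≈ 0.00196629

∫_6^40 1/x^4 dx evaluates to 0.00153800.
Endpoint term: (f(6) + f(40))/2 = (0.000771605 + 3.90625e-07)/2 = 0.000385998.
Running total after boundary: 0.00192400.
k=1: B_{2}/(2)! × [f^{(1)}(40) − f^{(1)}(6)] = 1/12 × (-3.90625e-08 − (-0.000514403)) = 4.28637e-05.
Running total after k=1: 0.00196686.
k=2: B_{4}/(4)! × [f^{(3)}(40) − f^{(3)}(6)] = −1/720 × (-7.32422e-10 − (-0.000428669)) = -5.95373e-07.
Running total after k=2: 0.00196627.
k=3: B_{6}/(6)! × [f^{(5)}(40) − f^{(5)}(6)] = 1/30240 × (-2.56348e-11 − (-0.000666819)) = 2.20509e-08.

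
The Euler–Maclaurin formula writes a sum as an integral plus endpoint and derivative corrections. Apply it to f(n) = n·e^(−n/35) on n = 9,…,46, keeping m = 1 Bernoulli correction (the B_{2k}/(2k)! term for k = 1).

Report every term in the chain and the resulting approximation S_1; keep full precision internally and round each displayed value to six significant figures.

S_1 ≈ 438.752

∫_9^46 x·e^(−x/35) dx evaluates to 429.148.
Boundary: ½(f(9) + f(46)) = ½(6.95932 + 12.3586) = 9.65898.
Integral + boundary = 438.807.
Order-1 term: 1/12 · (-0.0844379 − 0.574420) = -0.0549048.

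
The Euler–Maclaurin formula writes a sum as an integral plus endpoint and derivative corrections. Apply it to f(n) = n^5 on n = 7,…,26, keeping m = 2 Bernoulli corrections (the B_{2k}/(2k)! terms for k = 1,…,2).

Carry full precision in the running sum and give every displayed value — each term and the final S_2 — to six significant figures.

The integral term ∫_7^26 x^5 dx = 5.14664e+07.
Endpoint term: (f(7) + f(26))/2 = (16807.0 + 1.18814e+07)/2 = 5.94909e+06.
So far: 5.74154e+07.
Order-1 term: 1/12 · (2.28488e+06 − 12005.0) = 189406.
Partial sum through k=1: 5.76049e+07.
Order-2 term: −1/720 · (40560.0 − 2940.00) = -52.2500.

S_2 ≈ 5.76048e+07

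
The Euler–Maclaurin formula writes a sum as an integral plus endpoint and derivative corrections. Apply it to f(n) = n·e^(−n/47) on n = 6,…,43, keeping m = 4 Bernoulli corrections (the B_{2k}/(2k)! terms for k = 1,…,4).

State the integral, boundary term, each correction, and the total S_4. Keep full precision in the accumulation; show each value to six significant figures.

S_4 ≈ 509.287

∫_6^43 x·e^(−x/47) dx evaluates to 498.095.
½[f(6) + f(43)] = ½[5.28092 + 17.2240] = 11.2525.
Running total after boundary: 509.348.
Correction k=1: B_{2}/2! · (f^{(1)}(43) − f^{(1)}(6)) = 1/12 · (0.0340901 − 0.767793) = -0.0611419.
After k=1: 509.287.
Correction k=2: B_{4}/4! · (f^{(3)}(43) − f^{(3)}(6)) = −1/720 · (0.000378094 − 0.00114445) = 1.06439e-06.
After k=2: 509.287.
Correction k=3: B_{6}/6! · (f^{(5)}(43) − f^{(5)}(6)) = 1/30240 · (3.35335e-07 − 8.78829e-07) = -1.79727e-11.
After k=3: 509.287.
Correction k=4: B_{8}/8! · (f^{(7)}(43) − f^{(7)}(6)) = −1/1209600 · (2.26125e-10 − 5.61146e-10) = 2.76969e-16.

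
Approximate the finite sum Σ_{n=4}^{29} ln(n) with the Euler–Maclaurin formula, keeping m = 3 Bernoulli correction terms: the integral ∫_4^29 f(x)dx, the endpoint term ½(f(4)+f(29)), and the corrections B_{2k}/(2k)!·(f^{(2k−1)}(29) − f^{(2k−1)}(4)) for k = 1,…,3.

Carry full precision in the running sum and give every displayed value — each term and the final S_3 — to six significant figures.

The integral term ∫_4^29 ln(x) dx = 67.1064.
½[f(4) + f(29)] = ½[1.38629 + 3.36730] = 2.37680.
Integral + boundary = 69.4832.
Order-1 term: 1/12 · (0.0344828 − 0.250000) = -0.0179598.
After k=1: 69.4652.
Order-2 term: −1/720 · (8.20042e-05 − 0.0312500) = 4.32889e-05.
After k=2: 69.4653.
Order-3 term: 1/30240 · (1.17010e-06 − 0.0234375) = -7.75011e-07.

S_3 ≈ 69.4653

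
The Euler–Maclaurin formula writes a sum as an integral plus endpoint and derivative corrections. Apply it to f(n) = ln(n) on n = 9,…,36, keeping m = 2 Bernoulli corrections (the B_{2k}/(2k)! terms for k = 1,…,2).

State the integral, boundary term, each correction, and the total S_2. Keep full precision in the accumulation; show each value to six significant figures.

S_2 ≈ 85.1151

∫_9^36 ln(x) dx evaluates to 82.2317.
Boundary: ½(f(9) + f(36)) = ½(2.19722 + 3.58352) = 2.89037.
So far: 85.1220.
Correction k=1: B_{2}/2! · (f^{(1)}(36) − f^{(1)}(9)) = 1/12 · (0.0277778 − 0.111111) = -0.00694444.
Partial sum through k=1: 85.1151.
Correction k=2: B_{4}/4! · (f^{(3)}(36) − f^{(3)}(9)) = −1/720 · (4.28669e-05 − 0.00274348) = 3.75086e-06.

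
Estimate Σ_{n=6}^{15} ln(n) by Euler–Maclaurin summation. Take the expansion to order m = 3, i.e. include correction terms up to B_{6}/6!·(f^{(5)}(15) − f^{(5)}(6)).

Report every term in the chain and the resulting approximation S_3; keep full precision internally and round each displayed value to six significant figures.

S_3 ≈ 23.1118

Integral: ∫_6^15 ln(x) dx = 20.8702.
½[f(6) + f(15)] = ½[1.79176 + 2.70805] = 2.24990.
So far: 23.1201.
k=1: B_{2}/(2)! × [f^{(1)}(15) − f^{(1)}(6)] = 1/12 × (0.0666667 − 0.166667) = -0.00833333.
After k=1: 23.1118.
k=2: B_{4}/(4)! × [f^{(3)}(15) − f^{(3)}(6)] = −1/720 × (0.000592593 − 0.00925926) = 1.20370e-05.
After k=2: 23.1118.
k=3: B_{6}/(6)! × [f^{(5)}(15) − f^{(5)}(6)] = 1/30240 × (3.16049e-05 − 0.00308642) = -1.01019e-07.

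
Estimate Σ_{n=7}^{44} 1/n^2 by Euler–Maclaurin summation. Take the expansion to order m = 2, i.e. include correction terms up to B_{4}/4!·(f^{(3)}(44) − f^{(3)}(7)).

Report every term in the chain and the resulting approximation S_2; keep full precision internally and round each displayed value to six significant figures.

S_2 ≈ 0.131074

Integral: ∫_7^44 1/x^2 dx = 0.120130.
½[f(7) + f(44)] = ½[0.0204082 + 0.000516529] = 0.0104623.
So far: 0.130592.
k=1: B_{2}/(2)! × [f^{(1)}(44) − f^{(1)}(7)] = 1/12 × (-2.34786e-05 − (-0.00583090)) = 0.000483952.
Partial sum through k=1: 0.131076.
k=2: B_{4}/(4)! × [f^{(3)}(44) − f^{(3)}(7)] = −1/720 × (-1.45528e-07 − (-0.00142798)) = -1.98310e-06.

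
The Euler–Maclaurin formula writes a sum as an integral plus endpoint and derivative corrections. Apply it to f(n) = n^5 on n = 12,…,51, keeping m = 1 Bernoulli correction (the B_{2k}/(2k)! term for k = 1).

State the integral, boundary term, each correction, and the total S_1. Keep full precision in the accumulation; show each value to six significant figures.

S_1 ≈ 3.10766e+09

The integral term ∫_12^51 x^5 dx = 2.93222e+09.
½[f(12) + f(51)] = ½[248832 + 3.45025e+08] = 1.72637e+08.
Running total after boundary: 3.10485e+09.
Order-1 term: 1/12 · (3.38260e+07 − 103680) = 2.81019e+06.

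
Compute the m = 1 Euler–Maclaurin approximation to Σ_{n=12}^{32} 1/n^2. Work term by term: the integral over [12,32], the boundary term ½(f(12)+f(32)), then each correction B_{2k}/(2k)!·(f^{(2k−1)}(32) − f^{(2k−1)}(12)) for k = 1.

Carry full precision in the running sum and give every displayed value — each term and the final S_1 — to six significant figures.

Integral: ∫_12^32 1/x^2 dx = 0.0520833.
½[f(12) + f(32)] = ½[0.00694444 + 0.000976562] = 0.00396050.
Integral + boundary = 0.0560438.
Correction k=1: B_{2}/2! · (f^{(1)}(32) − f^{(1)}(12)) = 1/12 · (-6.10352e-05 − (-0.00115741)) = 9.13644e-05.

S_1 ≈ 0.0561352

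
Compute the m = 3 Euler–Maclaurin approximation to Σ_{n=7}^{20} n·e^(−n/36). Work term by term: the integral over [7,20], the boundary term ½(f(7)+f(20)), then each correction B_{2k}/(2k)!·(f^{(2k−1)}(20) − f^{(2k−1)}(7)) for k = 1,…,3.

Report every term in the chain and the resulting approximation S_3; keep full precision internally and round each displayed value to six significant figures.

Integral: ∫_7^20 x·e^(−x/36) dx = 117.769.
Boundary: ½(f(7) + f(20)) = ½(5.76304 + 11.4751) = 8.61906.
So far: 126.388.
Order-1 term: 1/12 · (0.255002 − 0.663207) = -0.0340172.
After k=1: 126.354.
Order-2 term: −1/720 · (0.00108218 − 0.00178225) = 9.72311e-07.
After k=2: 126.354.
Order-3 term: 1/30240 · (1.51821e-06 − 2.35552e-06) = -2.76888e-11.

S_3 ≈ 126.354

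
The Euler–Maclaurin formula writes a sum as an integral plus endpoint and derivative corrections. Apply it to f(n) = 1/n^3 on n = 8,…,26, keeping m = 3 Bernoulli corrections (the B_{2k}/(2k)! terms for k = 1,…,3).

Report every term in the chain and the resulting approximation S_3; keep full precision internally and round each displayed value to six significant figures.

The integral term ∫_8^26 1/x^3 dx = 0.00707286.
Endpoint term: (f(8) + f(26))/2 = (0.00195312 + 5.68958e-05)/2 = 0.00100501.
Running total after boundary: 0.00807787.
Correction k=1: B_{2}/2! · (f^{(1)}(26) − f^{(1)}(8)) = 1/12 · (-6.56490e-06 − (-0.000732422)) = 6.04881e-05.
Running total after k=1: 0.00813835.
Correction k=2: B_{4}/4! · (f^{(3)}(26) − f^{(3)}(8)) = −1/720 · (-1.94228e-07 − (-0.000228882)) = -3.17622e-07.
Running total after k=2: 0.00813804.
Correction k=3: B_{6}/6! · (f^{(5)}(26) − f^{(5)}(8)) = 1/30240 · (-1.20674e-08 − (-0.000150204)) = 4.96665e-09.

S_3 ≈ 0.00813804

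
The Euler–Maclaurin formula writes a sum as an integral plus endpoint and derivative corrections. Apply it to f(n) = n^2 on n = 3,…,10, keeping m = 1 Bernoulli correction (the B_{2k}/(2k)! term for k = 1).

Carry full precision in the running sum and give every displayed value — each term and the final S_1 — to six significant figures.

S_1 ≈ 380.000

Integral: ∫_3^10 x^2 dx = 324.333.
½[f(3) + f(10)] = ½[9.00000 + 100.000] = 54.5000.
So far: 378.833.
k=1: B_{2}/(2)! × [f^{(1)}(10) − f^{(1)}(3)] = 1/12 × (20.0000 − 6.00000) = 1.16667.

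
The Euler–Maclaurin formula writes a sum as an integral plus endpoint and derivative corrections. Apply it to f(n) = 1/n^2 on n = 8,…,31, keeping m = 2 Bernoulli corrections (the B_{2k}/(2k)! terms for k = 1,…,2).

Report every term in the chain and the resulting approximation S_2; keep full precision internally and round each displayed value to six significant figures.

Integral: ∫_8^31 1/x^2 dx = 0.0927419.
½[f(8) + f(31)] = ½[0.0156250 + 0.00104058] = 0.00833279.
Running total after boundary: 0.101075.
k=1: B_{2}/(2)! × [f^{(1)}(31) − f^{(1)}(8)] = 1/12 × (-6.71344e-05 − (-0.00390625)) = 0.000319926.
Running total after k=1: 0.101395.
k=2: B_{4}/(4)! × [f^{(3)}(31) − f^{(3)}(8)] = −1/720 × (-8.38306e-07 − (-0.000732422)) = -1.01609e-06.

S_2 ≈ 0.101394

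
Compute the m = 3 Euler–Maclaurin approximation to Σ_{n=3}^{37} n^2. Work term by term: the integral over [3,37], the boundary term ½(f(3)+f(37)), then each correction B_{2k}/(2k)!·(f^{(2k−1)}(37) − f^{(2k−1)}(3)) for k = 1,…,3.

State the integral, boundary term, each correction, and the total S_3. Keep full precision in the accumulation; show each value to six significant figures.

∫_3^37 x^2 dx evaluates to 16875.3.
½[f(3) + f(37)] = ½[9.00000 + 1369.00] = 689.000.
Integral + boundary = 17564.3.
Order-1 term: 1/12 · (74.0000 − 6.00000) = 5.66667.
Running total after k=1: 17570.0.
Order-2 term: −1/720 · (0.00000 − 0.00000) = 0.00000.
Running total after k=2: 17570.0.
Order-3 term: 1/30240 · (0.00000 − 0.00000) = 0.00000.

S_3 ≈ 17570.0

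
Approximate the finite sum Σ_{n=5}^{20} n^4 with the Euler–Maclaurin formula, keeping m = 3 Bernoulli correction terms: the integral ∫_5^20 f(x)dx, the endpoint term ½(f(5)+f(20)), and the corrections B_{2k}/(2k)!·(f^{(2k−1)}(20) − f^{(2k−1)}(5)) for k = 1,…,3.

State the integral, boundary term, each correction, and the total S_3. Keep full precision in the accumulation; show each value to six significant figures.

The integral term ∫_5^20 x^4 dx = 639375.
Boundary: ½(f(5) + f(20)) = ½(625.000 + 160000) = 80312.5.
Running total after boundary: 719688.
Order-1 term: 1/12 · (32000.0 − 500.000) = 2625.00.
Running total after k=1: 722312.
Order-2 term: −1/720 · (480.000 − 120.000) = -0.500000.
Running total after k=2: 722312.
Order-3 term: 1/30240 · (0.00000 − 0.00000) = 0.00000.

S_3 ≈ 722312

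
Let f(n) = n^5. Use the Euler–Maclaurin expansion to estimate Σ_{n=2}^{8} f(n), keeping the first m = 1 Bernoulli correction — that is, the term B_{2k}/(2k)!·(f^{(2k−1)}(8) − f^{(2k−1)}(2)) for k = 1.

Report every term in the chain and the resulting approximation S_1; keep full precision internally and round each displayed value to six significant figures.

The integral term ∫_2^8 x^5 dx = 43680.0.
Endpoint term: (f(2) + f(8))/2 = (32.0000 + 32768.0)/2 = 16400.0.
So far: 60080.0.
k=1: B_{2}/(2)! × [f^{(1)}(8) − f^{(1)}(2)] = 1/12 × (20480.0 − 80.0000) = 1700.00.

S_1 ≈ 61780.0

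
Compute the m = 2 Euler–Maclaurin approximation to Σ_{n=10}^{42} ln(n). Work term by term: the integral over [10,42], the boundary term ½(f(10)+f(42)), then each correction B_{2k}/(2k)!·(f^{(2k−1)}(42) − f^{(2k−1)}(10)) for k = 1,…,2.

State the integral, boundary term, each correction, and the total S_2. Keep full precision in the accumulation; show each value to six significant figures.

S_2 ≈ 104.970

Integral: ∫_10^42 ln(x) dx = 101.956.
Endpoint term: (f(10) + f(42))/2 = (2.30259 + 3.73767)/2 = 3.02013.
Running total after boundary: 104.976.
Correction k=1: B_{2}/2! · (f^{(1)}(42) − f^{(1)}(10)) = 1/12 · (0.0238095 − 0.100000) = -0.00634921.
After k=1: 104.970.
Correction k=2: B_{4}/4! · (f^{(3)}(42) − f^{(3)}(10)) = −1/720 · (2.69949e-05 − 0.00200000) = 2.74028e-06.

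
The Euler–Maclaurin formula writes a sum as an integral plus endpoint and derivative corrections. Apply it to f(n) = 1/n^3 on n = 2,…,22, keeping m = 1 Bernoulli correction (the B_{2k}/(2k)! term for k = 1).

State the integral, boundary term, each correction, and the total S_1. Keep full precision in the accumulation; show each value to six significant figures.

Integral: ∫_2^22 1/x^3 dx = 0.123967.
Endpoint term: (f(2) + f(22))/2 = (0.125000 + 9.39144e-05)/2 = 0.0625470.
So far: 0.186514.
Correction k=1: B_{2}/2! · (f^{(1)}(22) − f^{(1)}(2)) = 1/12 · (-1.28065e-05 − (-0.187500)) = 0.0156239.

S_1 ≈ 0.202138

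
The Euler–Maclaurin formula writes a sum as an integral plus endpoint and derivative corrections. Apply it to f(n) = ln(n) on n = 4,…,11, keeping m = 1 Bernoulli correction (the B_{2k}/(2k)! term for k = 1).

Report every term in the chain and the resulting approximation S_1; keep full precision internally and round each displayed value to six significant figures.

Integral: ∫_4^11 ln(x) dx = 13.8317.
Boundary: ½(f(4) + f(11)) = ½(1.38629 + 2.39790) = 1.89209.
Integral + boundary = 15.7238.
Correction k=1: B_{2}/2! · (f^{(1)}(11) − f^{(1)}(4)) = 1/12 · (0.0909091 − 0.250000) = -0.0132576.

S_1 ≈ 15.7105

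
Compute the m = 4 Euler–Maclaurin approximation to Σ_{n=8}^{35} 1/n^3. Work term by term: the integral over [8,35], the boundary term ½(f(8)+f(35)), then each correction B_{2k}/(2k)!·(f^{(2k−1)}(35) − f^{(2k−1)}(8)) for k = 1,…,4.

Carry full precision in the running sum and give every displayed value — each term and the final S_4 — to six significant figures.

S_4 ≈ 0.00845312

Integral: ∫_8^35 1/x^3 dx = 0.00740434.
½[f(8) + f(35)] = ½[0.00195312 + 2.33236e-05] = 0.000988224.
So far: 0.00839256.
Order-1 term: 1/12 · (-1.99917e-06 − (-0.000732422)) = 6.08686e-05.
After k=1: 0.00845343.
Order-2 term: −1/720 · (-3.26395e-08 − (-0.000228882)) = -3.17846e-07.
After k=2: 0.00845311.
Order-3 term: 1/30240 · (-1.11907e-09 − (-0.000150204)) = 4.96702e-09.
After k=3: 0.00845312.
Order-4 term: −1/1209600 · (-6.57737e-11 − (-0.000168979)) = -1.39698e-10.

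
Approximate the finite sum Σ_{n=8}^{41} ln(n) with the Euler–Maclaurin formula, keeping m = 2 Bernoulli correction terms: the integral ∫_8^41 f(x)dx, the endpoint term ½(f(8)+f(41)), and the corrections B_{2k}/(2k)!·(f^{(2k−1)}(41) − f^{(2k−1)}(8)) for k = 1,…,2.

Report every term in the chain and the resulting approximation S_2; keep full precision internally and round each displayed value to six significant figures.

S_2 ≈ 105.509

∫_8^41 ln(x) dx evaluates to 102.621.
Endpoint term: (f(8) + f(41))/2 = (2.07944 + 3.71357)/2 = 2.89651.
Running total after boundary: 105.517.
k=1: B_{2}/(2)! × [f^{(1)}(41) − f^{(1)}(8)] = 1/12 × (0.0243902 − 0.125000) = -0.00838415.
After k=1: 105.509.
k=2: B_{4}/(4)! × [f^{(3)}(41) − f^{(3)}(8)] = −1/720 × (2.90187e-05 − 0.00390625) = 5.38504e-06.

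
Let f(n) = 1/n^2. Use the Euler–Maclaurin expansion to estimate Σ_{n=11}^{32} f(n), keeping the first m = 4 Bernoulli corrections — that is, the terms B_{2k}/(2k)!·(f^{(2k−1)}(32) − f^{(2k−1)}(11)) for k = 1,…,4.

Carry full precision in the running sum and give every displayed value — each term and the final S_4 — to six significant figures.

S_4 ≈ 0.0643995

∫_11^32 1/x^2 dx evaluates to 0.0596591.
½[f(11) + f(32)] = ½[0.00826446 + 0.000976562] = 0.00462051.
Running total after boundary: 0.0642796.
k=1: B_{2}/(2)! × [f^{(1)}(32) − f^{(1)}(11)] = 1/12 × (-6.10352e-05 − (-0.00150263)) = 0.000120133.
Partial sum through k=1: 0.0643997.
k=2: B_{4}/(4)! × [f^{(3)}(32) − f^{(3)}(11)] = −1/720 × (-7.15256e-07 − (-0.000149021)) = -2.05980e-07.
Partial sum through k=2: 0.0643995.
k=3: B_{6}/(6)! × [f^{(5)}(32) − f^{(5)}(11)] = 1/30240 × (-2.09548e-08 − (-3.69474e-05)) = 1.22111e-09.
Partial sum through k=3: 0.0643995.
k=4: B_{8}/(8)! × [f^{(7)}(32) − f^{(7)}(11)] = −1/1209600 × (-1.14596e-09 − (-1.70996e-05)) = -1.41356e-11.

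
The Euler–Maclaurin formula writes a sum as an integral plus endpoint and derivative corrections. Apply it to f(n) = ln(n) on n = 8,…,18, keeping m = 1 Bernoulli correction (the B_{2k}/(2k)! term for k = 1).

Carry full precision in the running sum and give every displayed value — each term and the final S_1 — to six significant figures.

S_1 ≈ 27.8703

The integral term ∫_8^18 ln(x) dx = 25.3912.
½[f(8) + f(18)] = ½[2.07944 + 2.89037] = 2.48491.
Integral + boundary = 27.8761.
Order-1 term: 1/12 · (0.0555556 − 0.125000) = -0.00578704.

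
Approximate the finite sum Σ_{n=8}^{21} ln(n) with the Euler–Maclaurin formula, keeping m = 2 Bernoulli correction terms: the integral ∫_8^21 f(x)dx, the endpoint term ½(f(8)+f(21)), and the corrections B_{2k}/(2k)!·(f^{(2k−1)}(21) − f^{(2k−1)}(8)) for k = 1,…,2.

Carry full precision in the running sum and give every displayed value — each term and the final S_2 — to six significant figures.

S_2 ≈ 36.8550

Integral: ∫_8^21 ln(x) dx = 34.2994.
Endpoint term: (f(8) + f(21))/2 = (2.07944 + 3.04452)/2 = 2.56198.
Integral + boundary = 36.8614.
k=1: B_{2}/(2)! × [f^{(1)}(21) − f^{(1)}(8)] = 1/12 × (0.0476190 − 0.125000) = -0.00644841.
Running total after k=1: 36.8550.
k=2: B_{4}/(4)! × [f^{(3)}(21) − f^{(3)}(8)] = −1/720 × (0.000215959 − 0.00390625) = 5.12540e-06.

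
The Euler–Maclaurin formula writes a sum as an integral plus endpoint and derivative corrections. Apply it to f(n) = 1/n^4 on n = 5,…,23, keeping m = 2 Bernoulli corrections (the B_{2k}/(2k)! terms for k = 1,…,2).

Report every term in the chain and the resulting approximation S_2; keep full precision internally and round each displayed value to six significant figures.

Integral: ∫_5^23 1/x^4 dx = 0.00263927.
Endpoint term: (f(5) + f(23))/2 = (0.00160000 + 3.57346e-06)/2 = 0.000801787.
So far: 0.00344106.
Order-1 term: 1/12 · (-6.21471e-07 − (-0.00128000)) = 0.000106615.
Running total after k=1: 0.00354767.
Order-2 term: −1/720 · (-3.52441e-08 − (-0.00153600)) = -2.13328e-06.

S_2 ≈ 0.00354554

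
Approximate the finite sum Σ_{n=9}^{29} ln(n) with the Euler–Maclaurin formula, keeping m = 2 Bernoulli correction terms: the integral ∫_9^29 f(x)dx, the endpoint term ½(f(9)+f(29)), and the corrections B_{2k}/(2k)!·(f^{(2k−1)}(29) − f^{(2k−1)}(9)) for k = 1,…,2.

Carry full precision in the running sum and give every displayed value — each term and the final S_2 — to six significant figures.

∫_9^29 ln(x) dx evaluates to 57.8766.
Endpoint term: (f(9) + f(29))/2 = (2.19722 + 3.36730)/2 = 2.78226.
Running total after boundary: 60.6588.
k=1: B_{2}/(2)! × [f^{(1)}(29) − f^{(1)}(9)] = 1/12 × (0.0344828 − 0.111111) = -0.00638570.
Running total after k=1: 60.6524.
k=2: B_{4}/(4)! × [f^{(3)}(29) − f^{(3)}(9)] = −1/720 × (8.20042e-05 − 0.00274348) = 3.69650e-06.

S_2 ≈ 60.6524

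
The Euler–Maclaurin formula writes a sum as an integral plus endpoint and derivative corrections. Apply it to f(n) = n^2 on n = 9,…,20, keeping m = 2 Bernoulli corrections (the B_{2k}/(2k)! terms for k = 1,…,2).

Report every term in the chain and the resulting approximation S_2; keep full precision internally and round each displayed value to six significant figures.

∫_9^20 x^2 dx evaluates to 2423.67.
Endpoint term: (f(9) + f(20))/2 = (81.0000 + 400.000)/2 = 240.500.
So far: 2664.17.
Order-1 term: 1/12 · (40.0000 − 18.0000) = 1.83333.
Partial sum through k=1: 2666.00.
Order-2 term: −1/720 · (0.00000 − 0.00000) = 0.00000.

S_2 ≈ 2666.00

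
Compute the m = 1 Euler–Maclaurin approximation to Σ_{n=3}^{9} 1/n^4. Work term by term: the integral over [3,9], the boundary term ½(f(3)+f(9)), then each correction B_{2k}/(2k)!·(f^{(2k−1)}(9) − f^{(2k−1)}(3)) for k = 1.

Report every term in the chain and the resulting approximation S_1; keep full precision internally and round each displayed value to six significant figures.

S_1 ≈ 0.0195036

∫_3^9 1/x^4 dx evaluates to 0.0118884.
Endpoint term: (f(3) + f(9))/2 = (0.0123457 + 0.000152416)/2 = 0.00624905.
Integral + boundary = 0.0181375.
Order-1 term: 1/12 · (-6.77404e-05 − (-0.0164609)) = 0.00136610.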